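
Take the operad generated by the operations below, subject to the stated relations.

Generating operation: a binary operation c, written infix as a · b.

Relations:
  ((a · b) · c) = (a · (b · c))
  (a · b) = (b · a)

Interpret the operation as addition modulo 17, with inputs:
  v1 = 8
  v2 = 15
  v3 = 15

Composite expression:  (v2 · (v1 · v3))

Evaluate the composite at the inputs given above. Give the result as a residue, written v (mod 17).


4 (mod 17)


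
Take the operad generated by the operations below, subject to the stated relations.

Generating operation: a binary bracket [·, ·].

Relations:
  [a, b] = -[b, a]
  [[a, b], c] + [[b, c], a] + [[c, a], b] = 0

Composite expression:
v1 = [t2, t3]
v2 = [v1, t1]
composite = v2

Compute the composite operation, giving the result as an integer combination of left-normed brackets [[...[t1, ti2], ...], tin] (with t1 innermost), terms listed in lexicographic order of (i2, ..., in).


Skip Jacobi rewriting: expand, keep t1-initial words, read off terms.
Composite bracket: [[t2, t3], t1]
Expanding via [a, b] = ab - ba: 4 signed words (2^2 = 4).
Collect the words opening with t1:
  t1t2t3 (sign -1) contributes -[[t1, t2], t3]
  t1t3t2 (sign +1) contributes +[[t1, t3], t2]

-[[t1, t2], t3] + [[t1, t3], t2]


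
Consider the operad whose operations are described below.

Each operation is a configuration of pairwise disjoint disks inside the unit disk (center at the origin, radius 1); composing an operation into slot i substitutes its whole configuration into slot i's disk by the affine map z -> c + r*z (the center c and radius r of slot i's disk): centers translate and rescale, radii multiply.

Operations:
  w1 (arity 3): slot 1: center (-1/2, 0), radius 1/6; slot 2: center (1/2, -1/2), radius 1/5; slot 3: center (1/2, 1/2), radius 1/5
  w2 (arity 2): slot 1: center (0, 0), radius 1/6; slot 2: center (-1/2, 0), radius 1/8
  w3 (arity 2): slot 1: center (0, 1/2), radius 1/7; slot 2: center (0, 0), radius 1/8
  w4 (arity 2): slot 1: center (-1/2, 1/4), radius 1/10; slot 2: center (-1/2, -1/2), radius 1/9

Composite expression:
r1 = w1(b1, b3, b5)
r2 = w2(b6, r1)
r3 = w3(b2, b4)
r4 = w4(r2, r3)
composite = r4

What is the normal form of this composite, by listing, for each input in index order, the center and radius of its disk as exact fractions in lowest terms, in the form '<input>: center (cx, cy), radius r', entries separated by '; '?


b1: center (-89/160, 1/4), radius 1/480; b2: center (-1/2, -4/9), radius 1/63; b3: center (-87/160, 39/160), radius 1/400; b4: center (-1/2, -1/2), radius 1/72; b5: center (-87/160, 41/160), radius 1/400; b6: center (-1/2, 1/4), radius 1/60

Follow each b-input down from w4: c' goes to c + r*c', radius to r*r'.
input b6: composing its 2 substitution steps yields center (-1/2, 1/4), radius 1/60
input b1: composing its 3 substitution steps yields center (-89/160, 1/4), radius 1/480
input b3: composing its 3 substitution steps yields center (-87/160, 39/160), radius 1/400
input b5: composing its 3 substitution steps yields center (-87/160, 41/160), radius 1/400
input b2: composing its 2 substitution steps yields center (-1/2, -4/9), radius 1/63
input b4: composing its 2 substitution steps yields center (-1/2, -1/2), radius 1/72


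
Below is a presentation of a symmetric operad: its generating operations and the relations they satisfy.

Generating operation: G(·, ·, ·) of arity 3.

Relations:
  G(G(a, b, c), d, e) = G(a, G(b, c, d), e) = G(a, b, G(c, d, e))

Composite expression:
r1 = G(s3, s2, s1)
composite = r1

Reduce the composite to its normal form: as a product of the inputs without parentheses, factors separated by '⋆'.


Every regrouping of G is equal, so read the s-inputs in written order.
G(s3, s2, s1) linearizes to s3 ⋆ s2 ⋆ s1

s3 ⋆ s2 ⋆ s1


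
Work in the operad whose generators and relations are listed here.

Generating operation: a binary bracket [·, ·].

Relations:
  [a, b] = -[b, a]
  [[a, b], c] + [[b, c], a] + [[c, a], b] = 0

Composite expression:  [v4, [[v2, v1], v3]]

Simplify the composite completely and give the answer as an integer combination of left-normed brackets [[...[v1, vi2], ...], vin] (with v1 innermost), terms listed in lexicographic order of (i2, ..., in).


[[[v1, v2], v3], v4]

Expand each bracket as ab - ba; the v1-initial words give the coefficients.
Composite bracket: [v4, [[v2, v1], v3]]
Applying ab - ba throughout gives 8 signed words (2^3 = 8).
Only words starting with v1 matter:
  v1v2v3v4 (sign +1) contributes +[[[v1, v2], v3], v4]


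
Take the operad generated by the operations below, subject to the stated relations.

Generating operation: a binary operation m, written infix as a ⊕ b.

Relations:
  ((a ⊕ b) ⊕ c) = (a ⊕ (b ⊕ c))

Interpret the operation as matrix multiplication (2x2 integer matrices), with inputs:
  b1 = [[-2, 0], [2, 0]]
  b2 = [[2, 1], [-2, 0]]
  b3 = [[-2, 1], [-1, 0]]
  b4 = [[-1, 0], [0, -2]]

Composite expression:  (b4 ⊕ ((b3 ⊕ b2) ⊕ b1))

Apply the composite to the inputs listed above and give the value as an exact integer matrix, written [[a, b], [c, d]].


[[-8, 0], [-4, 0]]

(b3 ⊕ b2) = [[-6, -2], [-2, -1]]
((b3 ⊕ b2) ⊕ b1) = [[8, 0], [2, 0]]
(b4 ⊕ ((b3 ⊕ b2) ⊕ b1)) = [[-8, 0], [-4, 0]]


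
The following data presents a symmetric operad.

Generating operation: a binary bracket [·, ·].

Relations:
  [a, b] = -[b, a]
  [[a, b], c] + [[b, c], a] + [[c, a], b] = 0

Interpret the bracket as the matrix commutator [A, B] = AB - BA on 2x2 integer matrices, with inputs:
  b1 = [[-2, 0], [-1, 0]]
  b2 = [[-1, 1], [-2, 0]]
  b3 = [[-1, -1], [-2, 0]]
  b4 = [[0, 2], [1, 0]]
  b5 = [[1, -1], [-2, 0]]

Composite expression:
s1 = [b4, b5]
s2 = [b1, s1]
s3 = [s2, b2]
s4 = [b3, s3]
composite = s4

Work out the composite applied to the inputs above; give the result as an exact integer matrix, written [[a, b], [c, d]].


[b4, b5] = [[-3, -2], [1, 3]]
[b1, [b4, b5]] = [[-2, 4], [8, 2]]
[[b1, [b4, b5]], b2] = [[-16, 0], [-16, 16]]
[b3, [[b1, [b4, b5]], b2]] = [[16, -32], [48, -16]]

[[16, -32], [48, -16]]


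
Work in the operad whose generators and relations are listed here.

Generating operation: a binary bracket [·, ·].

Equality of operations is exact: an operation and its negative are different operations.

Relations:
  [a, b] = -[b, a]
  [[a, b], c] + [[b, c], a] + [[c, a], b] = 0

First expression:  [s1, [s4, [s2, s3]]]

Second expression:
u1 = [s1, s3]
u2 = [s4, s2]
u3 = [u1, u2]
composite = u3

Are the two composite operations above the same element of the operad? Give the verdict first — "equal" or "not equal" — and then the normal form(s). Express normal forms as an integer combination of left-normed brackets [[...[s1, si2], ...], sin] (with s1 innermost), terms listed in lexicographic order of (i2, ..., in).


The first expression reduces to -[[[s1, s2], s3], s4] + [[[s1, s3], s2], s4] + [[[s1, s4], s2], s3] - [[[s1, s4], s3], s2]
The second expression reduces to -[[[s1, s3], s2], s4] + [[[s1, s3], s4], s2]
They disagree, so not equal.

not equal; the first gives -[[[s1, s2], s3], s4] + [[[s1, s3], s2], s4] + [[[s1, s4], s2], s3] - [[[s1, s4], s3], s2] and the second -[[[s1, s3], s2], s4] + [[[s1, s3], s4], s2]


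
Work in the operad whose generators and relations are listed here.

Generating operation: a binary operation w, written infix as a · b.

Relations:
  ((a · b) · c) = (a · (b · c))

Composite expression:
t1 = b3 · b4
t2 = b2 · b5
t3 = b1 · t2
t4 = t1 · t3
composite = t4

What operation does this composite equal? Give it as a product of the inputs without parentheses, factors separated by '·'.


b3 · b4 · b1 · b2 · b5

Associativity of w dissolves the nesting; only the b-input order survives.
(b3 · b4) reduces to b3 · b4
(b2 · b5) reduces to b2 · b5
(b1 · (b2 · b5)) reduces to b1 · b2 · b5
((b3 · b4) · (b1 · (b2 · b5))) reduces to b3 · b4 · b1 · b2 · b5


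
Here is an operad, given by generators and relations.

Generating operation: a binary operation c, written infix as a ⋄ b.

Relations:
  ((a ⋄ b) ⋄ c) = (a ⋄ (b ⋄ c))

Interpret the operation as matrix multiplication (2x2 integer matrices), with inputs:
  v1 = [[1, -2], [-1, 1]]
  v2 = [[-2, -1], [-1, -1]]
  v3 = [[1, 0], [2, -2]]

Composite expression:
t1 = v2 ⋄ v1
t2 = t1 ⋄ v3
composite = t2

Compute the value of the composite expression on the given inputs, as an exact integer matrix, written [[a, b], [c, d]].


(v2 ⋄ v1) = [[-1, 3], [0, 1]]
((v2 ⋄ v1) ⋄ v3) = [[5, -6], [2, -2]]

[[5, -6], [2, -2]]


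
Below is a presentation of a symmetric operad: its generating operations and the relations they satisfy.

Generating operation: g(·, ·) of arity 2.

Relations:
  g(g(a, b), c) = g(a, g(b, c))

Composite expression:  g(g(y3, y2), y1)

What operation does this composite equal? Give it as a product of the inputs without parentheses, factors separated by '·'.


Under associativity of g, the answer is the y's in reading order.
g(y3, y2) spells out as y3 · y2
g(g(y3, y2), y1) spells out as y3 · y2 · y1

y3 · y2 · y1


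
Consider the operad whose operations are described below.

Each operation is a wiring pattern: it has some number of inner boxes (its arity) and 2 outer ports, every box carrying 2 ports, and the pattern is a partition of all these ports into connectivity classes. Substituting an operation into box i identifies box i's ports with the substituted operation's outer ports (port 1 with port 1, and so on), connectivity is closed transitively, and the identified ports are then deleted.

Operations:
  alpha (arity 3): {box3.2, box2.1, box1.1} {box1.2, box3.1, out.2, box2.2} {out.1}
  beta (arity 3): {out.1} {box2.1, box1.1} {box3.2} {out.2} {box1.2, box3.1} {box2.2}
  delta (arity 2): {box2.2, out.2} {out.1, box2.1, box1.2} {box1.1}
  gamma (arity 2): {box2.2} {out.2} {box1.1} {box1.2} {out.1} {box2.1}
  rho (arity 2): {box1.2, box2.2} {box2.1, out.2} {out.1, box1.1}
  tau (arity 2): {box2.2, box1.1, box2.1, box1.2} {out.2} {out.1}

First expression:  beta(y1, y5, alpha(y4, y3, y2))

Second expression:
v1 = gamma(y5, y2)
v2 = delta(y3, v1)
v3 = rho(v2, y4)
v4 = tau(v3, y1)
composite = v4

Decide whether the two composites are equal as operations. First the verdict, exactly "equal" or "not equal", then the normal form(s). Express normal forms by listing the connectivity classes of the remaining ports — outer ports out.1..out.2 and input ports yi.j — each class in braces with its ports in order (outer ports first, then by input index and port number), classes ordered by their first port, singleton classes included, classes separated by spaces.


The first expression reduces to {out.1} {out.2} {y1.1, y5.1} {y1.2} {y2.1, y3.2, y4.2} {y2.2, y3.1, y4.1} {y5.2}
The second expression reduces to {out.1} {out.2} {y1.1, y1.2, y3.2, y4.1} {y2.1} {y2.2} {y3.1} {y4.2} {y5.1} {y5.2}
No match — not equal.

not equal; the first gives {out.1} {out.2} {y1.1, y5.1} {y1.2} {y2.1, y3.2, y4.2} {y2.2, y3.1, y4.1} {y5.2} and the second {out.1} {out.2} {y1.1, y1.2, y3.2, y4.1} {y2.1} {y2.2} {y3.1} {y4.2} {y5.1} {y5.2}


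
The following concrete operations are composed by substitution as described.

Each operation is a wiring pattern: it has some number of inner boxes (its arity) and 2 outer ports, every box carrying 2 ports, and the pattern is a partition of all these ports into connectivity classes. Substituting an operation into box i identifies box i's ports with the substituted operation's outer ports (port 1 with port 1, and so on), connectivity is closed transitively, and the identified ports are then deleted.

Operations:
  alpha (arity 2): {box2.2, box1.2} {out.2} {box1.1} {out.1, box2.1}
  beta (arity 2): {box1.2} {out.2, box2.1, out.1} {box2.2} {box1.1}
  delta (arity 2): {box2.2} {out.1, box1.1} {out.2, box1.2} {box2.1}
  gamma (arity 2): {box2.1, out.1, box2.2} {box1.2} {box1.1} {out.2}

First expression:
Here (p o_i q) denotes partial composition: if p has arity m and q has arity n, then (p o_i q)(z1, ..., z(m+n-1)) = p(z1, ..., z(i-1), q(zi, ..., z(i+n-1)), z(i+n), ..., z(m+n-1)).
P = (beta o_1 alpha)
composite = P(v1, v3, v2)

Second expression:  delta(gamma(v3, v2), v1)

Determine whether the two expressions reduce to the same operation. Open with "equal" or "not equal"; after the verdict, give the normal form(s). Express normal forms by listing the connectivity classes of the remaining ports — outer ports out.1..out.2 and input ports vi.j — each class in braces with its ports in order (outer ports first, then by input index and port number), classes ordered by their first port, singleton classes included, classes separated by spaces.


The first expression, normalized: {out.1, out.2, v2.1} {v1.1} {v1.2, v3.2} {v2.2} {v3.1}
The second expression, normalized: {out.1, v2.1, v2.2} {out.2} {v1.1} {v1.2} {v3.1} {v3.2}
Different reductions; not equal.

not equal — first {out.1, out.2, v2.1} {v1.1} {v1.2, v3.2} {v2.2} {v3.1}, second {out.1, v2.1, v2.2} {out.2} {v1.1} {v1.2} {v3.1} {v3.2}


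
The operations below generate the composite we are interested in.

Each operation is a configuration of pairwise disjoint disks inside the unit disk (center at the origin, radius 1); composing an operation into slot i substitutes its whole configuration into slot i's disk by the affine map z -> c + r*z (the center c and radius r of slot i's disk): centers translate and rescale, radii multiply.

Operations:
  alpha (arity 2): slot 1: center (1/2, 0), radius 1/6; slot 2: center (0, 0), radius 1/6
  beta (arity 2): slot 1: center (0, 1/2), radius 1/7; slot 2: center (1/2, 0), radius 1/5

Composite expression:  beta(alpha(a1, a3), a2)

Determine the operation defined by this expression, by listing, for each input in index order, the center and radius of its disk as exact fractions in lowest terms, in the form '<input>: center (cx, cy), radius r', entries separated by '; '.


a1: center (1/14, 1/2), radius 1/42; a2: center (1/2, 0), radius 1/5; a3: center (0, 1/2), radius 1/42

Follow each a-input down from beta: c' goes to c + r*c', radius to r*r'.
for a1, the 2-step affine chain lands on center (1/14, 1/2), radius 1/42
for a3, the 2-step affine chain lands on center (0, 1/2), radius 1/42
for a2, the 1-step affine chain lands on center (1/2, 0), radius 1/5


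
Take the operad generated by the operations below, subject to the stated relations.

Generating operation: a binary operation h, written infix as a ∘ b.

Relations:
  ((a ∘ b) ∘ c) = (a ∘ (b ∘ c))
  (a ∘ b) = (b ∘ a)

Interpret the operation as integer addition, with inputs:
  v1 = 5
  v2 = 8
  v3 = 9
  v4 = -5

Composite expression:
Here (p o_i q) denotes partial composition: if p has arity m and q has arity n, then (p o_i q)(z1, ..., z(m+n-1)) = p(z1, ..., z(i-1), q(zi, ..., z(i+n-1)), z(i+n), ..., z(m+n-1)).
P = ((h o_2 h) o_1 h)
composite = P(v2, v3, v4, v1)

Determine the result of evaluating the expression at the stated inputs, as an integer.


17


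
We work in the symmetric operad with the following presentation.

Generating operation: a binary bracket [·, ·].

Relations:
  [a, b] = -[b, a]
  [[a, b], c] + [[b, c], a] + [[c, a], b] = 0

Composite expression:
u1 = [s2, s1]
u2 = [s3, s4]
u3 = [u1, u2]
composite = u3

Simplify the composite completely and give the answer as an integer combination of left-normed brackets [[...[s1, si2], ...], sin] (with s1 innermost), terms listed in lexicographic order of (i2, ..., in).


-[[[s1, s2], s3], s4] + [[[s1, s2], s4], s3]


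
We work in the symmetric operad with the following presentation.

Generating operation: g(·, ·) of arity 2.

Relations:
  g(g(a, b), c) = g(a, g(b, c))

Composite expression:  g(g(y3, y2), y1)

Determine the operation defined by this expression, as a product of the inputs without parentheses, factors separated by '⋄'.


y3 ⋄ y2 ⋄ y1

Key point: g is associative — brackets drop, the y-order remains.
g(y3, y2) flattens to y3 ⋄ y2
g(g(y3, y2), y1) flattens to y3 ⋄ y2 ⋄ y1


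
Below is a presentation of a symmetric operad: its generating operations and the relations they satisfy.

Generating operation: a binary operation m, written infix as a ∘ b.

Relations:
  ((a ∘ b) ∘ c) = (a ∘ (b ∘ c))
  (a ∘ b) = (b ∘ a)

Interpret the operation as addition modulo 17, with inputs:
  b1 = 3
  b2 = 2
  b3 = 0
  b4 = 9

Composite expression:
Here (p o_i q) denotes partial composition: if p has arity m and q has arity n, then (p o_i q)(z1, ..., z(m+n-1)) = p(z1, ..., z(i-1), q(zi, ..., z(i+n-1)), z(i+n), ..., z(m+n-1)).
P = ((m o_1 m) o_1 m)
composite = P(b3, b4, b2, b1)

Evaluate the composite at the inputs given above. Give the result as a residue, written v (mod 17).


14 (mod 17)

(b3 ∘ b4) = 9
((b3 ∘ b4) ∘ b2) = 11
(((b3 ∘ b4) ∘ b2) ∘ b1) = 14


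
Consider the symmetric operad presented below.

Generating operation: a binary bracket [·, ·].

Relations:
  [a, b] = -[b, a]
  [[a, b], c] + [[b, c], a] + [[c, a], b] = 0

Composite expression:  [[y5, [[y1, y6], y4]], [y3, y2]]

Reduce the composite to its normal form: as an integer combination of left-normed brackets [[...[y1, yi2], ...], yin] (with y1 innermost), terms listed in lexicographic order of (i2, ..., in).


[[[[[y1, y6], y4], y5], y2], y3] - [[[[[y1, y6], y4], y5], y3], y2]

In the tensor algebra, words opening y1 carry the y1-anchored form.
Composite bracket: [[y5, [[y1, y6], y4]], [y3, y2]]
Applying ab - ba throughout gives 32 signed words (2^5 = 32).
Coefficients come from the y1-initial words:
  word y1y6y4y5y2y3 has sign +1, contributing +[[[[[y1, y6], y4], y5], y2], y3]
  word y1y6y4y5y3y2 has sign -1, contributing -[[[[[y1, y6], y4], y5], y3], y2]


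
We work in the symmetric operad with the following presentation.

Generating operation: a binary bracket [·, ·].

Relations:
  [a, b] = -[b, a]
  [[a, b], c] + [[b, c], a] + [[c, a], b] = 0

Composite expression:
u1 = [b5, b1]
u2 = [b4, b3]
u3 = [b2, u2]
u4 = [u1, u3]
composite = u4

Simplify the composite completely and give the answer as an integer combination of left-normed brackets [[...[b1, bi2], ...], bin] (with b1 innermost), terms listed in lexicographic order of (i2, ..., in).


[[[[b1, b5], b2], b3], b4] - [[[[b1, b5], b2], b4], b3] - [[[[b1, b5], b3], b4], b2] + [[[[b1, b5], b4], b3], b2]

Left-normed coefficients sit on the b1-initial expansion words.
Composite bracket: [[b5, b1], [b2, [b4, b3]]]
The bracket unfolds into 16 signed words via [a, b] = ab - ba (2^4 = 16).
Keep just the words that open with b1:
  the word b1b5b2b3b4 carries sign +1 and contributes +[[[[b1, b5], b2], b3], b4]
  the word b1b5b2b4b3 carries sign -1 and contributes -[[[[b1, b5], b2], b4], b3]
  the word b1b5b3b4b2 carries sign -1 and contributes -[[[[b1, b5], b3], b4], b2]
  the word b1b5b4b3b2 carries sign +1 and contributes +[[[[b1, b5], b4], b3], b2]


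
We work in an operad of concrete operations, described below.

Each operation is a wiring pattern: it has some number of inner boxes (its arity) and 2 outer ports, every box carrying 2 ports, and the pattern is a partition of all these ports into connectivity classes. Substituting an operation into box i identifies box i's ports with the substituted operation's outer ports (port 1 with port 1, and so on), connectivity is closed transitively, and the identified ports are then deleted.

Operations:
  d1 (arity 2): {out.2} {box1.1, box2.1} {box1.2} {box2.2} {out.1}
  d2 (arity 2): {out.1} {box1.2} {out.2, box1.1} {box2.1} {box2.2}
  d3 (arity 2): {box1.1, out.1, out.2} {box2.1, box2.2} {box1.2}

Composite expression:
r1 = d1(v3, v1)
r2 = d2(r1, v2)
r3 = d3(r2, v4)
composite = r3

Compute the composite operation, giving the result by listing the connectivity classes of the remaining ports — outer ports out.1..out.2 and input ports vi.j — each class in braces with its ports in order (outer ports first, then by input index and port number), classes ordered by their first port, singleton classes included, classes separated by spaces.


{out.1, out.2} {v1.1, v3.1} {v1.2} {v2.1} {v2.2} {v3.2} {v4.1, v4.2}


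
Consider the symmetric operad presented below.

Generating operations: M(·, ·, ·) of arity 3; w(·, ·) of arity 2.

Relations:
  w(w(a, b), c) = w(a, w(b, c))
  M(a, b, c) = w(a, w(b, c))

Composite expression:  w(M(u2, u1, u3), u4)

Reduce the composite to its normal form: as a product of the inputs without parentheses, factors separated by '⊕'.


The w-tree's shape is irrelevant; the u-reading-order decides.
M(u2, u1, u3) spells out as u2 ⊕ u1 ⊕ u3
w(M(u2, u1, u3), u4) spells out as u2 ⊕ u1 ⊕ u3 ⊕ u4

u2 ⊕ u1 ⊕ u3 ⊕ u4


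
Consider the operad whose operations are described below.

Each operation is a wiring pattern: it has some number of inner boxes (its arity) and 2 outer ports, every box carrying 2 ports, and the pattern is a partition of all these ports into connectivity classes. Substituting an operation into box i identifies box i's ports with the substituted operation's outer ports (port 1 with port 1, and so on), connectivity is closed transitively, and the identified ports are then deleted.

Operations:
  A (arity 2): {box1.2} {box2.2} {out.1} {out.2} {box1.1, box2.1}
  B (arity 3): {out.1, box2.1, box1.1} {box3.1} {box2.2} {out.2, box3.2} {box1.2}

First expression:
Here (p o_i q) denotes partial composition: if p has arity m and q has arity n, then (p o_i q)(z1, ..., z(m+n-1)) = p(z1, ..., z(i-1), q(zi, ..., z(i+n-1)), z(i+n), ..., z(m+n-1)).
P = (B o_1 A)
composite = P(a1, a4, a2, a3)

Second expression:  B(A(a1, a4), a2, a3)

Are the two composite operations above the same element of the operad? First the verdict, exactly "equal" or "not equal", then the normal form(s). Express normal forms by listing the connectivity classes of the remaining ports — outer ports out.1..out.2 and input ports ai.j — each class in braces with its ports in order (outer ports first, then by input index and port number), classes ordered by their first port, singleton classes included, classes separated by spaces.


Reducing the first expression gives {out.1, a2.1} {out.2, a3.2} {a1.1, a4.1} {a1.2} {a2.2} {a3.1} {a4.2}
Reducing the second expression gives {out.1, a2.1} {out.2, a3.2} {a1.1, a4.1} {a1.2} {a2.2} {a3.1} {a4.2}
The forms coincide; equal.

equal: each reduces to {out.1, a2.1} {out.2, a3.2} {a1.1, a4.1} {a1.2} {a2.2} {a3.1} {a4.2}


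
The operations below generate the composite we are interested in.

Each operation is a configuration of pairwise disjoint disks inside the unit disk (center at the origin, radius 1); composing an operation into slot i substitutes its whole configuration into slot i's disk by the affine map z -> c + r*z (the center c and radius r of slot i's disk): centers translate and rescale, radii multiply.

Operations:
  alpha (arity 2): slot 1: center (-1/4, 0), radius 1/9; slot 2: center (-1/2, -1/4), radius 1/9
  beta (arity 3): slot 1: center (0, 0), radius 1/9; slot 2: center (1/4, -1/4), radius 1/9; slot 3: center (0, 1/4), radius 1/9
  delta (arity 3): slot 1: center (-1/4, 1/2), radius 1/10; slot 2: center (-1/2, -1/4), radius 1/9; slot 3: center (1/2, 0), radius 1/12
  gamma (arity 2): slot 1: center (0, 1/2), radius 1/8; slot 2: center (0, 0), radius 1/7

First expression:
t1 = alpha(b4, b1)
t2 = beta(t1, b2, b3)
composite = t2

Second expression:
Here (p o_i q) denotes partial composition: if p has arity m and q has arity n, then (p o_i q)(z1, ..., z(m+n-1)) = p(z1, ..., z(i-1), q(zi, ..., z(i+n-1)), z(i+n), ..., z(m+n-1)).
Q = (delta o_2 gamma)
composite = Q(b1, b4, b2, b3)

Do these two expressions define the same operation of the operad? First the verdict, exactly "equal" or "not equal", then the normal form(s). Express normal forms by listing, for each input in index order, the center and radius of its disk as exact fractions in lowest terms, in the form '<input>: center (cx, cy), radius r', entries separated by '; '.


Normal form of the first expression: b1: center (-1/18, -1/36), radius 1/81; b2: center (1/4, -1/4), radius 1/9; b3: center (0, 1/4), radius 1/9; b4: center (-1/36, 0), radius 1/81
Normal form of the second expression: b1: center (-1/4, 1/2), radius 1/10; b2: center (-1/2, -1/4), radius 1/63; b3: center (1/2, 0), radius 1/12; b4: center (-1/2, -7/36), radius 1/72
The normal forms differ: not equal.

not equal; the first gives b1: center (-1/18, -1/36), radius 1/81; b2: center (1/4, -1/4), radius 1/9; b3: center (0, 1/4), radius 1/9; b4: center (-1/36, 0), radius 1/81 and the second b1: center (-1/4, 1/2), radius 1/10; b2: center (-1/2, -1/4), radius 1/63; b3: center (1/2, 0), radius 1/12; b4: center (-1/2, -7/36), radius 1/72


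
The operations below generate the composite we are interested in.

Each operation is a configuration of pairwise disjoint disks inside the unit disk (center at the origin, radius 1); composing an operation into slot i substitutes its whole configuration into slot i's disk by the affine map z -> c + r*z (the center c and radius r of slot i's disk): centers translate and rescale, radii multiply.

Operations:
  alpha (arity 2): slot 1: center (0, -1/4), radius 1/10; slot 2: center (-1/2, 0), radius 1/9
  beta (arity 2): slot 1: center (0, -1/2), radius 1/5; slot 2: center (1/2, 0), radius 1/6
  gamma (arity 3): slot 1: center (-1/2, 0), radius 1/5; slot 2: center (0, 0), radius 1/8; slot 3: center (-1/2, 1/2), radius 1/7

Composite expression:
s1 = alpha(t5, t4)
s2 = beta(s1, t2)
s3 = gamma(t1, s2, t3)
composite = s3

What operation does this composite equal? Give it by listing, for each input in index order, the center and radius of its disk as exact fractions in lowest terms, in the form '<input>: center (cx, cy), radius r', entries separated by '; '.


t1: center (-1/2, 0), radius 1/5; t2: center (1/16, 0), radius 1/48; t3: center (-1/2, 1/2), radius 1/7; t4: center (-1/80, -1/16), radius 1/360; t5: center (0, -11/160), radius 1/400

Below gamma, radii multiply path by path; the t-disk centers shift.
t1: after 1 affine step, its disk has center (-1/2, 0), radius 1/5
t5: after 3 affine steps, its disk has center (0, -11/160), radius 1/400
t4: after 3 affine steps, its disk has center (-1/80, -1/16), radius 1/360
t2: after 2 affine steps, its disk has center (1/16, 0), radius 1/48
t3: after 1 affine step, its disk has center (-1/2, 1/2), radius 1/7


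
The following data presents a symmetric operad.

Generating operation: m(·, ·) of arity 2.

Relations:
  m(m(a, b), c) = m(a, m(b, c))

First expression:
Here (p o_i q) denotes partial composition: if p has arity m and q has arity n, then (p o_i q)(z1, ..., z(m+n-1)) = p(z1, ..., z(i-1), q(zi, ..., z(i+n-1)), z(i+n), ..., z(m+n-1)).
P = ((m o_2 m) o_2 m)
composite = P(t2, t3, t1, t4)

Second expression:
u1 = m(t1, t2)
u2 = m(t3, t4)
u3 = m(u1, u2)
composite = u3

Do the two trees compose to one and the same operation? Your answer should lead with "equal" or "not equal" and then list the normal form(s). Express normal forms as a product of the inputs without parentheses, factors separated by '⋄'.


The first composite normalizes to t2 ⋄ t3 ⋄ t1 ⋄ t4
The second composite normalizes to t1 ⋄ t2 ⋄ t3 ⋄ t4
The forms do not match — not equal.

not equal: they reduce to t2 ⋄ t3 ⋄ t1 ⋄ t4 and t1 ⋄ t2 ⋄ t3 ⋄ t4


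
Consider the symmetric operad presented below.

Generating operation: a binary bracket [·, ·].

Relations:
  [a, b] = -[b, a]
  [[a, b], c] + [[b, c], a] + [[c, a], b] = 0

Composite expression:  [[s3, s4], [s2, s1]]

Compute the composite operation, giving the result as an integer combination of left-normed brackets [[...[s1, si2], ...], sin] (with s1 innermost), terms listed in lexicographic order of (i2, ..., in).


[[[s1, s2], s3], s4] - [[[s1, s2], s4], s3]

In the tensor algebra, words opening s1 carry the s1-anchored form.
Composite bracket: [[s3, s4], [s2, s1]]
Under [a, b] = ab - ba we get 8 signed associative words (2^3 = 8).
Words beginning with s1 determine it all:
  sign of s1s2s3s4 is +1, so it contributes +[[[s1, s2], s3], s4]
  sign of s1s2s4s3 is -1, so it contributes -[[[s1, s2], s4], s3]


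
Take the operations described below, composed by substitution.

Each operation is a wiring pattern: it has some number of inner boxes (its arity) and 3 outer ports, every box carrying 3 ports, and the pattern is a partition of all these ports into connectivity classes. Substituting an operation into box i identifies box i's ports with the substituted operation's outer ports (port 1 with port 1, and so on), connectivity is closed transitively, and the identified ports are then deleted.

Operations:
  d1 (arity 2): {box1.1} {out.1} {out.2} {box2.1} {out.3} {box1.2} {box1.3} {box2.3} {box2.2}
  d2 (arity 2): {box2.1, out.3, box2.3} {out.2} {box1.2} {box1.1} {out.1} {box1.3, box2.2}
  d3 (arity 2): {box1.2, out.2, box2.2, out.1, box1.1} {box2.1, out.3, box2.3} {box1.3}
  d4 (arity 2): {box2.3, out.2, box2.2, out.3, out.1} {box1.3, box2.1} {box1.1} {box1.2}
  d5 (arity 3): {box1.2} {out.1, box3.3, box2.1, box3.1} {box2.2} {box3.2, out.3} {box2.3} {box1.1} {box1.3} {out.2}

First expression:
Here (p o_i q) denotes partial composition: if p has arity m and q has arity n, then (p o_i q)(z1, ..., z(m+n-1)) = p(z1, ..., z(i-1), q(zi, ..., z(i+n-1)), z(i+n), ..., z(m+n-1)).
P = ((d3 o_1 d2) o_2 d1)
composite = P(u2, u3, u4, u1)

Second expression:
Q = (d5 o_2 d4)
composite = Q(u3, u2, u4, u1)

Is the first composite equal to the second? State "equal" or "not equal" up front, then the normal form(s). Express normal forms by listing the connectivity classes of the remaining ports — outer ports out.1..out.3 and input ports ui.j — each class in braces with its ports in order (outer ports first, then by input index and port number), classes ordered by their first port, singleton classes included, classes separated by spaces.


not equal: they reduce to {out.1, out.2, u1.2} {out.3, u1.1, u1.3} {u2.1} {u2.2} {u2.3} {u3.1} {u3.2} {u3.3} {u4.1} {u4.2} {u4.3} and {out.1, u1.1, u1.3, u4.2, u4.3} {out.2} {out.3, u1.2} {u2.1} {u2.2} {u2.3, u4.1} {u3.1} {u3.2} {u3.3}

Reducing the first expression gives {out.1, out.2, u1.2} {out.3, u1.1, u1.3} {u2.1} {u2.2} {u2.3} {u3.1} {u3.2} {u3.3} {u4.1} {u4.2} {u4.3}
Reducing the second expression gives {out.1, u1.1, u1.3, u4.2, u4.3} {out.2} {out.3, u1.2} {u2.1} {u2.2} {u2.3, u4.1} {u3.1} {u3.2} {u3.3}
Different reductions; not equal.


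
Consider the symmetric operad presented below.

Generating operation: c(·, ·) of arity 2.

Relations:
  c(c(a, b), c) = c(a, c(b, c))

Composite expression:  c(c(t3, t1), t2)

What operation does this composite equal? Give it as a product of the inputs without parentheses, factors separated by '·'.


t3 · t1 · t2

Key point: c is associative — brackets drop, the t-order remains.
c(t3, t1) unparenthesizes to t3 · t1
c(c(t3, t1), t2) unparenthesizes to t3 · t1 · t2


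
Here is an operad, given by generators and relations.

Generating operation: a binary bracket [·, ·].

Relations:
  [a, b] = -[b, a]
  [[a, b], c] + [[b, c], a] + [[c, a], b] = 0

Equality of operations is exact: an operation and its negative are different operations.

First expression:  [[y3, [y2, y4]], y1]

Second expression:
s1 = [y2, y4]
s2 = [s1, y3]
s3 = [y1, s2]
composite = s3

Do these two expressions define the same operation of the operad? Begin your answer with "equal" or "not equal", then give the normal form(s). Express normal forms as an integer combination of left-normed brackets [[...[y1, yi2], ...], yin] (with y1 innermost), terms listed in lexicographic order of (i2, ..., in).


equal — both sides give [[[y1, y2], y4], y3] - [[[y1, y3], y2], y4] + [[[y1, y3], y4], y2] - [[[y1, y4], y2], y3]


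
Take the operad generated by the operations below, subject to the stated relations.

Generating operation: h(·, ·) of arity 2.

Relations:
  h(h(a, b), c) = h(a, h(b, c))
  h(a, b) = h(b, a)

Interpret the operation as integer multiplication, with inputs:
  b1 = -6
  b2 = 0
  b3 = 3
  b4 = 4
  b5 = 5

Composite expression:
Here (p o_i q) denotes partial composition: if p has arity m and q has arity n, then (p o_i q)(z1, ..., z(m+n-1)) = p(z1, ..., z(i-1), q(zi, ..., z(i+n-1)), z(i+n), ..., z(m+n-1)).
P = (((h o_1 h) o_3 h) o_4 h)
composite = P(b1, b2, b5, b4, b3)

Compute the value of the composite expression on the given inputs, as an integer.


0

h(b1, b2) = 0
h(b4, b3) = 12
h(b5, h(b4, b3)) = 60
h(h(b1, b2), h(b5, h(b4, b3))) = 0


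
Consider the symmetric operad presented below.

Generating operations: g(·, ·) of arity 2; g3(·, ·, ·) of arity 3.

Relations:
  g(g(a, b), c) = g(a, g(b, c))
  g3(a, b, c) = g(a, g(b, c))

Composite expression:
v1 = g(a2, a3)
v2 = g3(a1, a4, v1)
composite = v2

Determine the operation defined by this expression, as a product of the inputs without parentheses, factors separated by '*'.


a1 * a4 * a2 * a3

Associativity of g3 dissolves the nesting; only the a-input order survives.
g(a2, a3) unparenthesizes to a2 * a3
g3(a1, a4, g(a2, a3)) unparenthesizes to a1 * a4 * a2 * a3


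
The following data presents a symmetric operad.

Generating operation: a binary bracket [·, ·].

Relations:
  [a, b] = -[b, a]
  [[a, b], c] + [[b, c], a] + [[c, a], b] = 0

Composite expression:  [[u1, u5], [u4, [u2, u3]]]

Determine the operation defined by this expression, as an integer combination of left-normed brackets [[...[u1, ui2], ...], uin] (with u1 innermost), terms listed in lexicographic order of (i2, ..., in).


-[[[[u1, u5], u2], u3], u4] + [[[[u1, u5], u3], u2], u4] + [[[[u1, u5], u4], u2], u3] - [[[[u1, u5], u4], u3], u2]


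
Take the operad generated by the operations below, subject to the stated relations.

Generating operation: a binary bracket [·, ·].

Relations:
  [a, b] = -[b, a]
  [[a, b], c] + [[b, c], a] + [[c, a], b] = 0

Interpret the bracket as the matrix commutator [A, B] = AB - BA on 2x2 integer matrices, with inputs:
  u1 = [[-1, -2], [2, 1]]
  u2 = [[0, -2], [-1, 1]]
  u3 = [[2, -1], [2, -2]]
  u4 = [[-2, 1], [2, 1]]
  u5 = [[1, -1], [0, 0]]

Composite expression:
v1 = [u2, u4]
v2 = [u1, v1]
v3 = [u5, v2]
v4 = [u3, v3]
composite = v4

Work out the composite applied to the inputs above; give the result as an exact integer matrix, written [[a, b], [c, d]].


[u2, u4] = [[-3, -7], [5, 3]]
[u1, [u2, u4]] = [[4, 2], [-2, -4]]
[u5, [u1, [u2, u4]]] = [[2, 10], [2, -2]]
[u3, [u5, [u1, [u2, u4]]]] = [[-22, 44], [0, 22]]

[[-22, 44], [0, 22]]


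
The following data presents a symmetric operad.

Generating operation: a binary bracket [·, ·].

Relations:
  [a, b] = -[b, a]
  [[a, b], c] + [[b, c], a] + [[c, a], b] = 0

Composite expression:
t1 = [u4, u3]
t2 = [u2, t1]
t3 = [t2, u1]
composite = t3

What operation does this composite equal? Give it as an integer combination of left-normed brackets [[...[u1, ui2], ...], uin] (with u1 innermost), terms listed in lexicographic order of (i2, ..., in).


[[[u1, u2], u3], u4] - [[[u1, u2], u4], u3] - [[[u1, u3], u4], u2] + [[[u1, u4], u3], u2]


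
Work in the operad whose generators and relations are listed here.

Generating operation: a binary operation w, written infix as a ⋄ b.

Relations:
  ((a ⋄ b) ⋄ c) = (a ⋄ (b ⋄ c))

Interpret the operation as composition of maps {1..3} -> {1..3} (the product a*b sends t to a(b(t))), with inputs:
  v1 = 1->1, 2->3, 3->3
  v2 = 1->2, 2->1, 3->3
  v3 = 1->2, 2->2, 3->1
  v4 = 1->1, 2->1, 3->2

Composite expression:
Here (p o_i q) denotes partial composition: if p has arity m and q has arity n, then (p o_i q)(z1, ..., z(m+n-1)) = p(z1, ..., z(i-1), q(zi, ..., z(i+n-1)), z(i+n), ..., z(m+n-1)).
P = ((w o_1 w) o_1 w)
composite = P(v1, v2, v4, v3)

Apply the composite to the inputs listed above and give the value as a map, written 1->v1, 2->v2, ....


1->3, 2->3, 3->3


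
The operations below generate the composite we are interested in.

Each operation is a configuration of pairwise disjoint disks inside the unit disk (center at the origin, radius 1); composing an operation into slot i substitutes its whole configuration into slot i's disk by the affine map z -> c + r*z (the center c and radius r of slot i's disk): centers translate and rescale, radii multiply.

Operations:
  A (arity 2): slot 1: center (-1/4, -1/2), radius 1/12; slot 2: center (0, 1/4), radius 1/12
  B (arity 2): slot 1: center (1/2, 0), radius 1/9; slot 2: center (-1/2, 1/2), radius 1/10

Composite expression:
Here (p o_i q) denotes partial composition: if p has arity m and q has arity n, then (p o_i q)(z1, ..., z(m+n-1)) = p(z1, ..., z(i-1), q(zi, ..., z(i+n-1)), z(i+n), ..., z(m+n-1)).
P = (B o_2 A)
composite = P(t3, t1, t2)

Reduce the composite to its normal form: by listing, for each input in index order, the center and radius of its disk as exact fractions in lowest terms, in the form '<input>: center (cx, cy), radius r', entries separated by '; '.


t1: center (-21/40, 9/20), radius 1/120; t2: center (-1/2, 21/40), radius 1/120; t3: center (1/2, 0), radius 1/9

Nesting under B composes maps z -> c + r*z down each t-path.
t3 passes through 1 substitution, ending at center (1/2, 0), radius 1/9
t1 passes through 2 substitutions, ending at center (-21/40, 9/20), radius 1/120
t2 passes through 2 substitutions, ending at center (-1/2, 21/40), radius 1/120


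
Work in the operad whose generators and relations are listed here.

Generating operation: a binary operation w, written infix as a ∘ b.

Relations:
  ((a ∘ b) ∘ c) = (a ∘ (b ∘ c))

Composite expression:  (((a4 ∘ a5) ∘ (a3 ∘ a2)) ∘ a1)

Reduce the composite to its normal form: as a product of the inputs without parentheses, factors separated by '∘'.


a4 ∘ a5 ∘ a3 ∘ a2 ∘ a1

Under associativity of w, the answer is the a's in reading order.
(a4 ∘ a5) flattens to a4 ∘ a5
(a3 ∘ a2) flattens to a3 ∘ a2
((a4 ∘ a5) ∘ (a3 ∘ a2)) flattens to a4 ∘ a5 ∘ a3 ∘ a2
(((a4 ∘ a5) ∘ (a3 ∘ a2)) ∘ a1) flattens to a4 ∘ a5 ∘ a3 ∘ a2 ∘ a1


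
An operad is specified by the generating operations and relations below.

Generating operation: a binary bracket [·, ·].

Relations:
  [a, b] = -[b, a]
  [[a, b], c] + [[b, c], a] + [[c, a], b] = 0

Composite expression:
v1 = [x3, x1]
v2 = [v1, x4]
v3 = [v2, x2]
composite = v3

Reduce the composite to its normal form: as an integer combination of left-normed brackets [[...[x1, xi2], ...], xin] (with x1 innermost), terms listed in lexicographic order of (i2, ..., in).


-[[[x1, x3], x4], x2]

Skip Jacobi rewriting: expand, keep x1-initial words, read off terms.
Composite bracket: [[[x3, x1], x4], x2]
Applying ab - ba throughout gives 8 signed words (2^3 = 8).
The x1-initial words carry the normal form:
  the word x1x3x4x2 carries sign -1 and contributes -[[[x1, x3], x4], x2]


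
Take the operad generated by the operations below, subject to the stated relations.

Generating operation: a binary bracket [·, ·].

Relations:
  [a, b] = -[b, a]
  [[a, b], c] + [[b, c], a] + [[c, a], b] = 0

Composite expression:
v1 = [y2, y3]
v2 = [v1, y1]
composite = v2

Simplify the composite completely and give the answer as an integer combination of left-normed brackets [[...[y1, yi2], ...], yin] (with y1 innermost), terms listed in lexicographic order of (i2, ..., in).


-[[y1, y2], y3] + [[y1, y3], y2]

Left-normed coefficients sit on the y1-initial expansion words.
Composite bracket: [[y2, y3], y1]
Under [a, b] = ab - ba we get 4 signed associative words (2^2 = 4).
Coefficients come from the y1-initial words:
  y1y2y3 (sign -1) contributes -[[y1, y2], y3]
  y1y3y2 (sign +1) contributes +[[y1, y3], y2]


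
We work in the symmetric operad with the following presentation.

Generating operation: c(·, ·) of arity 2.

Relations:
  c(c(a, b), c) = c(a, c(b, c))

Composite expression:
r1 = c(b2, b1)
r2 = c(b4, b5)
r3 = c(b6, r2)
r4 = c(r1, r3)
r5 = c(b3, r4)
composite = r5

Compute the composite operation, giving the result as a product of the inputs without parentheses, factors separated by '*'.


Associativity of c dissolves the nesting; only the b-input order survives.
c(b2, b1) collapses to b2 * b1
c(b4, b5) collapses to b4 * b5
c(b6, c(b4, b5)) collapses to b6 * b4 * b5
c(c(b2, b1), c(b6, c(b4, b5))) collapses to b2 * b1 * b6 * b4 * b5
c(b3, c(c(b2, b1), c(b6, c(b4, b5)))) collapses to b3 * b2 * b1 * b6 * b4 * b5

b3 * b2 * b1 * b6 * b4 * b5
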